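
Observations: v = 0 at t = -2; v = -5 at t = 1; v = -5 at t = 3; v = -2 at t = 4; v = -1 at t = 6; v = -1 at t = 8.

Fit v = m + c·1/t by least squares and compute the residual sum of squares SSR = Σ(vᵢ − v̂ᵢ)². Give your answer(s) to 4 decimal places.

Entries of AᵀA: Σ1 = 6, Σ1/t = 11/8, Σ1/t·1/t = 845/576.
Right-hand side: Σv = -14, Σ1/t·v = -179/24.
So AᵀA·[m, c]ᵀ = Aᵀv: [[6, 11/8]; [11/8, 845/576]]·[m, c]ᵀ = [-14, -179/24]ᵀ.
Determinant 6·(845/576) − (11/8)² = 1327/192.
m = ((-14)·(845/576) − (11/8)·(-179/24))/(1327/192) = -5923/3981; c = (6·(-179/24) − (11/8)·(-14))/(1327/192) = -4896/1327.
Residuals: -1421/3981, 706/3981, -9086/3981, 1633/3981, 4390/3981, 3778/3981; SSR = 30466/3981.

SSR = 7.6529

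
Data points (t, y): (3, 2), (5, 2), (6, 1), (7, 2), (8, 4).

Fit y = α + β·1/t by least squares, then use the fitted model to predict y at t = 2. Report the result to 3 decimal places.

ŷ = 0.975

Entries of XᵀX: Σ1 = 5, Σ1/t = 271/280, Σ1/t·1/t = 151649/705600.
Moment sums: Σy = 11, Σ1/t·y = 212/105.
So XᵀX·[α, β]ᵀ = Xᵀy: [[5, 271/280]; [271/280, 151649/705600]]·[α, β]ᵀ = [11, 212/105]ᵀ.
det = 5·(151649/705600) − (271/280)² = 24319/176400.
α = (11·(151649/705600) − (271/280)·(212/105))/(24319/176400) = 289291/97276; β = (5·(212/105) − (271/280)·11)/(24319/176400) = -97230/24319.
At t = 2: ŷ = (289291/97276)·(1) + (-97230/24319)·(1/2) = 94831/97276.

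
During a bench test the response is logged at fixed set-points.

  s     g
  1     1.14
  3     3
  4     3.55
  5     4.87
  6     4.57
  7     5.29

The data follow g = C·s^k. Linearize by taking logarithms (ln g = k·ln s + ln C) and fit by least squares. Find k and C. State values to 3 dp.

Taking logs, ln g = k·ln s + ln C, so regress ln g on ln s.
Σln s = 7.8320, Σ(ln s)² = 12.7160, Σln g = 7.2650, Σln s·ln g = 11.4753.
Equations: 12.7160·k + 7.8320·ln C = 11.4753;  7.8320·k + 6·ln C = 7.2650.
Solving (det = 14.9557): k = 0.79918, ln C = 0.16763, so C = exp(0.16763) = 1.18250.

k = 0.799, C = 1.183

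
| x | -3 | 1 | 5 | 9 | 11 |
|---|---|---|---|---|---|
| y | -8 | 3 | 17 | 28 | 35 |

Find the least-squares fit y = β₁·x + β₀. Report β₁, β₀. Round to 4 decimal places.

Entries of AᵀA: Σx·x = 237, Σx = 23, Σ1 = 5.
For Aᵀy: Σx·y = 749, Σy = 75.
Normal equations: [[237, 23]; [23, 5]]·[β₁, β₀]ᵀ = [749, 75]ᵀ.
det = 237·5 − 23² = 656.
β₁ = (749·5 − 23·75)/656 = 505/164; β₀ = (237·75 − 23·749)/656 = 137/164.

β₁ = 3.0793, β₀ = 0.8354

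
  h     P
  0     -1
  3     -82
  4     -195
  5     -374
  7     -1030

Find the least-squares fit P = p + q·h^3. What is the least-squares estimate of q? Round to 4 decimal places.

The normal equations are: 5·p + 559·q = -1682;  559·p + 138099·q = -414734.
Δ = 5·138099 − 559² = 378014.
p = ((-1682)·138099 − 559·(-414734))/378014 = -17162/14539; q = (5·(-414734) − 559·(-1682))/378014 = -566716/189007.

q = -2.9984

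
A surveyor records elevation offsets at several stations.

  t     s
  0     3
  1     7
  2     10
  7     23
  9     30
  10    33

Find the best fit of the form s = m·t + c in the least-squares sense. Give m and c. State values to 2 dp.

Normal-equation sums: Σt·t = 235, Σt = 29, Σ1 = 6.
For Aᵀs: Σt·s = 788, Σs = 106.
Normal equations: [[235, 29]; [29, 6]]·[m, c]ᵀ = [788, 106]ᵀ.
Eliminating c: 6·(row 1) − 29·(row 2) gives 569·m = 6·788 − 29·106 = 1654, so m = 1654/569.
Then c = (106 − 29·(1654/569))/6 = 2058/569.

m = 2.91, c = 3.62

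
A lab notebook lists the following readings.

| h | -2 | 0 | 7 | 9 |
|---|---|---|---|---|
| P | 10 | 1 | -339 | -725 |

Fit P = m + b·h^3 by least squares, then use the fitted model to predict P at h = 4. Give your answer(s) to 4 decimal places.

From the data, Σ1 = 4, Σh^3 = 1064, Σh^3·h^3 = 649154.
For AᵀP: ΣP = -1053, Σh^3·P = -644882.
Normal equations: [[4, 1064]; [1064, 649154]]·[m, b]ᵀ = [-1053, -644882]ᵀ.
Determinant 4·649154 − 1064² = 1464520.
m = ((-1053)·649154 − 1064·(-644882))/1464520 = 68297/38540; b = (4·(-644882) − 1064·(-1053))/1464520 = -182392/183065.
At h = 4: P̂ = (68297/38540)·(1) + (-182392/183065)·(64) = -45394709/732260.

P̂ = -61.9926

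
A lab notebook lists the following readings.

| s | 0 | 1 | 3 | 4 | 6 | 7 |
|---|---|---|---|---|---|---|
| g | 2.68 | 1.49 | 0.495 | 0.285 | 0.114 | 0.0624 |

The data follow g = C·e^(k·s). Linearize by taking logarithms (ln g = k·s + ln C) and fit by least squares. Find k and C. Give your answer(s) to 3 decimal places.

k = -0.530, C = 2.544

With ln gᵢ as the transformed response and sᵢ as the regressor:
AᵀA = [[111.0000, 21.0000]; [21.0000, 6]], rhs = [-39.1806, -5.5196]ᵀ  (here Σs = 21.0000, Σ(s)² = 111.0000, Σln g = -5.5196, Σs·ln g = -39.1806).
Solving (det = 225.0000): k = -0.52965, ln C = 0.93384, so C = exp(0.93384) = 2.54426.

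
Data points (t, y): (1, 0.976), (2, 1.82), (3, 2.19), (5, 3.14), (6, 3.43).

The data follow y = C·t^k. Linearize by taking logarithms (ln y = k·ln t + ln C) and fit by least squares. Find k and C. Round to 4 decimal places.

Linearized form: ln y = k·ln t + ln C. From the 5 transformed points,
AᵀA = [[7.4881, 5.1930]; [5.1930, 5]], rhs = [5.3263, 3.7352]ᵀ  (here Σln t = 5.1930, Σ(ln t)² = 7.4881, Σln y = 3.7352, Σln t·ln y = 5.3263).
Solving (det = 10.4737): k = 0.69074, ln C = 0.02965, so C = exp(0.02965) = 1.03009.

k = 0.6907, C = 1.0301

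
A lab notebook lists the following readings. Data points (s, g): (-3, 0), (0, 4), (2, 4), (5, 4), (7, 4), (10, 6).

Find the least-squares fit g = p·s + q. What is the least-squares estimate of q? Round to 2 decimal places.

Sums needed: Σs·s = 187, Σs = 21, Σ1 = 6.
Right-hand side: Σs·g = 116, Σg = 22.
Normal equations: [[187, 21]; [21, 6]]·[p, q]ᵀ = [116, 22]ᵀ.
Eliminating q: 6·(row 1) − 21·(row 2) gives 681·p = 6·116 − 21·22 = 234, so p = 78/227.
Then q = (22 − 21·(78/227))/6 = 1678/681.

q = 2.46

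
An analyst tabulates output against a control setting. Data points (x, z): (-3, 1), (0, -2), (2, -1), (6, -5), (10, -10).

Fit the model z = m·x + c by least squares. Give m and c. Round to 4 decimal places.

m = -0.8077, c = -0.9769

The normal equations are: 149·m + 15·c = -135;  15·m + 5·c = -17.
Eliminating c: 5·(row 1) − 15·(row 2) gives 520·m = 5·(-135) − 15·(-17) = -420, so m = -21/26.
Then c = ((-17) − 15·(-21/26))/5 = -127/130.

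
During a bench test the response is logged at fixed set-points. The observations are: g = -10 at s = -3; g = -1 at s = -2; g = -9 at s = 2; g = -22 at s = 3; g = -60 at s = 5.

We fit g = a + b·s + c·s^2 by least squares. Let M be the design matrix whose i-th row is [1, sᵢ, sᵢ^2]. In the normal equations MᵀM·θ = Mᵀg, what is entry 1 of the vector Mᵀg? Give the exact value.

Entry 1 ↔ basis 1, so (Mᵀg)_{1} = Σᵢ gᵢ = (1)·(-10) + (1)·(-1) + (1)·(-9) + (1)·(-22) + (1)·(-60) = -102.

-102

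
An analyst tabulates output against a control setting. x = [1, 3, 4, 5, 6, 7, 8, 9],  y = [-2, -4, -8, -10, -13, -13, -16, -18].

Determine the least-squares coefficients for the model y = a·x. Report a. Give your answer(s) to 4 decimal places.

a = -1.9751

The normal equations are: 281·a = -555.
(Σx·x = 281, Σx·y = -555.)
Hence a = -555 / 281 ≈ -1.97509.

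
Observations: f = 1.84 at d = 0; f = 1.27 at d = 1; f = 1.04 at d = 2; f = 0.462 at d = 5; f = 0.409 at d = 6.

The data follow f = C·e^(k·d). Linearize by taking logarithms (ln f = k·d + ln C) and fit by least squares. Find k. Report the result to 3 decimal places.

k = -0.251

Let Y = ln f. Fitting Y = k·d + ln C by least squares:
Σd = 14.0000, Σ(d)² = 66.0000, Σln f = -0.7782, Σd·ln f = -8.9077.
Normal system: [[66.0000, 14.0000]; [14.0000, 5]]·[k, ln C]ᵀ = [-8.9077, -0.7782]ᵀ.
Δ = 66.0000·5 − (14.0000)² = 134.0000; k = (-8.9077·5 − 14.0000·-0.7782)/134.0000 = -0.25107, ln C = (66.0000·-0.7782 − 14.0000·-8.9077)/134.0000 = 0.54735.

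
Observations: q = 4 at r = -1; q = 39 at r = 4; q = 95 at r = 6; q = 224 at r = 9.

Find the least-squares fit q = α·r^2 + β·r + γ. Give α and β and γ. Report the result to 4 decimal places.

α = 3.0000, β = -2.0000, γ = -1.0000

Sums needed: Σr^2·r^2 = 8114, Σr^2·r = 1008, Σr^2 = 134, Σr·r = 134, Σr = 18, Σ1 = 4.
For Aᵀq: Σr^2·q = 22192, Σr·q = 2738, Σq = 362.
So AᵀA·[α, β, γ]ᵀ = Aᵀq: [[8114, 1008, 134]; [1008, 134, 18]; [134, 18, 4]]·[α, β, γ]ᵀ = [22192, 2738, 362]ᵀ.
Row-reducing yields α = 3, β = -2, γ = -1.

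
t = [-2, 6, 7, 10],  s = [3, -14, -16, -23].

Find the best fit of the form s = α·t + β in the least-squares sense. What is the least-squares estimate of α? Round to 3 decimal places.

α = -2.152

From the data, Σt·t = 189, Σt = 21, Σ1 = 4.
Moment sums: Σt·s = -432, Σs = -50.
Normal equations: [[189, 21]; [21, 4]]·[α, β]ᵀ = [-432, -50]ᵀ.
Determinant 189·4 − 21² = 315.
α = ((-432)·4 − 21·(-50))/315 = -226/105; β = (189·(-50) − 21·(-432))/315 = -6/5.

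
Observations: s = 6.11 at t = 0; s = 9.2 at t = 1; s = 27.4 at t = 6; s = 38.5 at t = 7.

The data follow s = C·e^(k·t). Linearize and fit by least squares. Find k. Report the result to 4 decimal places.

k = 0.2479

Let Y = ln s. Fitting Y = k·t + ln C by least squares:
AᵀA = [[86.0000, 14.0000]; [14.0000, 4]], rhs = [47.6371, 10.9903]ᵀ  (here Σt = 14.0000, Σ(t)² = 86.0000, Σln s = 10.9903, Σt·ln s = 47.6371).
Δ = 86.0000·4 − (14.0000)² = 148.0000; k = (47.6371·4 − 14.0000·10.9903)/148.0000 = 0.24786, ln C = (86.0000·10.9903 − 14.0000·47.6371)/148.0000 = 1.88006.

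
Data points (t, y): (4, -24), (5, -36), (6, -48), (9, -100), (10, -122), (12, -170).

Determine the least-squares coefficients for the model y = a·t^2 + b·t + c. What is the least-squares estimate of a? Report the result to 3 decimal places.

a = -1.011

Setting ∂/∂a … = 0 gives: 39474·a + 3862·b + 402·c = -47792;  3862·a + 402·b + 46·c = -4724;  402·a + 46·b + 6·c = -500.
(Σt^2·t^2 = 39474, Σt^2·t = 3862, Σt^2 = 402, Σt·t = 402, Σt = 46, Σ1 = 6, Σt^2·y = -47792, Σt·y = -4724, Σy = -500.)
Inverting the 3×3 Gram matrix, [a, b, c]ᵀ = [-647/640, -265/128, 87/320]ᵀ.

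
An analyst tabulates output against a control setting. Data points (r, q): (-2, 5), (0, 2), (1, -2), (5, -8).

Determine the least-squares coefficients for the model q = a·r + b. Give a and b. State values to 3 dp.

Normal-equation sums: Σr·r = 30, Σr = 4, Σ1 = 4.
Right-hand side: Σr·q = -52, Σq = -3.
So AᵀA·[a, b]ᵀ = Aᵀq: [[30, 4]; [4, 4]]·[a, b]ᵀ = [-52, -3]ᵀ.
Δ = 30·4 − 4² = 104.
a = ((-52)·4 − 4·(-3))/104 = -49/26; b = (30·(-3) − 4·(-52))/104 = 59/52.

a = -1.885, b = 1.135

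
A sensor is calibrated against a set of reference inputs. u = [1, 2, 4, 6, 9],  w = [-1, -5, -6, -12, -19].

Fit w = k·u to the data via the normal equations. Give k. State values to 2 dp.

k = -2.01

From the data, Σu·u = 138.
And Σu·w = -278.
k = (-278)/138 = -2.01449.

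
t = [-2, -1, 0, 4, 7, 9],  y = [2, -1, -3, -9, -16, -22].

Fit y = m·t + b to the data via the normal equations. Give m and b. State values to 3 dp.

Entries of AᵀA: Σt·t = 151, Σt = 17, Σ1 = 6.
Right-hand side: Σt·y = -349, Σy = -49.
So AᵀA·[m, b]ᵀ = Aᵀy: [[151, 17]; [17, 6]]·[m, b]ᵀ = [-349, -49]ᵀ.
Eliminating b: 6·(row 1) − 17·(row 2) gives 617·m = 6·(-349) − 17·(-49) = -1261, so m = -1261/617.
Then b = ((-49) − 17·(-1261/617))/6 = -1466/617.

m = -2.044, b = -2.376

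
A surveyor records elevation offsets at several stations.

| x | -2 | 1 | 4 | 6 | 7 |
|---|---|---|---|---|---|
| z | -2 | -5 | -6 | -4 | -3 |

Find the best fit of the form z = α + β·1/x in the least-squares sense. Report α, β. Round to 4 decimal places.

α = -3.5604, β = -2.0746

The normal system MᵀM·[α, β]ᵀ = Mᵀz is [[5, 89/84]; [89/84, 9601/7056]]·[α, β]ᵀ = [-20, -277/42]ᵀ.
Eliminating β: (9601/7056)·(row 1) − (89/84)·(row 2) gives (10021/1764)·α = (9601/7056)·(-20) − (89/84)·(-277/42) = -71357/3528, so α = -6487/1822.
Then β = ((-277/42) − (89/84)·(-6487/1822))/(9601/7056) = -1890/911.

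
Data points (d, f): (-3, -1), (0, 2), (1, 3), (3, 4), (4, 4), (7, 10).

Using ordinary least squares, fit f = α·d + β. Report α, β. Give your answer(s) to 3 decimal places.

Entries of AᵀA: Σd·d = 84, Σd = 12, Σ1 = 6.
Right-hand side: Σd·f = 104, Σf = 22.
AᵀA·[α, β]ᵀ = Aᵀf becomes [[84, 12]; [12, 6]]·[α, β]ᵀ = [104, 22]ᵀ.
Δ = 84·6 − 12² = 360.
α = (104·6 − 12·22)/360 = 1; β = (84·22 − 12·104)/360 = 5/3.

α = 1.000, β = 1.667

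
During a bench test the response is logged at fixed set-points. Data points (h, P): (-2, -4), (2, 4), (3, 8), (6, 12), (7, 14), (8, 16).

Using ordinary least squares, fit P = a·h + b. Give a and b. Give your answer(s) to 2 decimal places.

With design matrix A, AᵀA = [[166, 24]; [24, 6]] and AᵀP = [338, 50]ᵀ.
Eliminating b: 6·(row 1) − 24·(row 2) gives 420·a = 6·338 − 24·50 = 828, so a = 69/35.
Then b = (50 − 24·(69/35))/6 = 47/105.

a = 1.97, b = 0.45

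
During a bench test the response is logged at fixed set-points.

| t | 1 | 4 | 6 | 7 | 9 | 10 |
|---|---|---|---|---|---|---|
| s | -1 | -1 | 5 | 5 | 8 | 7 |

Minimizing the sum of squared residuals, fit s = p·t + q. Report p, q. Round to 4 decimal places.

Sums needed: Σt·t = 283, Σt = 37, Σ1 = 6.
Right-hand side: Σt·s = 202, Σs = 23.
Determinant 283·6 − 37² = 329.
p = (202·6 − 37·23)/329 = 361/329; q = (283·23 − 37·202)/329 = -965/329.

p = 1.0973, q = -2.9331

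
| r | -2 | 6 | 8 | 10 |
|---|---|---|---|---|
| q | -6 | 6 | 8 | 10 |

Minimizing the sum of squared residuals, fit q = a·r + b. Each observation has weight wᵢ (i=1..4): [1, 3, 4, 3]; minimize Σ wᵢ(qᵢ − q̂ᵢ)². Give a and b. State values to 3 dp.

a = 1.316, b = -2.608

Entries of AᵀWA: Σwᵢ·r·r = 668, Σwᵢ·r = 78, Σwᵢ·1 = 11.
For AᵀWq: Σwᵢ·r·q = 676, Σwᵢ·q = 74.
So AᵀWA·[a, b]ᵀ = AᵀWq: [[668, 78]; [78, 11]]·[a, b]ᵀ = [676, 74]ᵀ.
det = 668·11 − 78² = 1264.
a = (676·11 − 78·74)/1264 = 104/79; b = (668·74 − 78·676)/1264 = -206/79.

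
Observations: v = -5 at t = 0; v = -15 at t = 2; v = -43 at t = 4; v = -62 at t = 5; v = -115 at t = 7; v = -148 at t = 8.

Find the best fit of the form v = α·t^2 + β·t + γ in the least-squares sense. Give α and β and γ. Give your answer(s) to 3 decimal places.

Compute the Gram sums: Σt^2·t^2 = 7394, Σt^2·t = 1052, Σt^2 = 158, Σt·t = 158, Σt = 26, Σ1 = 6.
For Aᵀv: Σt^2·v = -17405, Σt·v = -2501, Σv = -388.
So AᵀA·[α, β, γ]ᵀ = Aᵀv: [[7394, 1052, 158]; [1052, 158, 26]; [158, 26, 6]]·[α, β, γ]ᵀ = [-17405, -2501, -388]ᵀ.
Inverting the 3×3 Gram matrix, [α, β, γ]ᵀ = [-12375/5822, -4993/5822, -14489/2911]ᵀ.

α = -2.126, β = -0.858, γ = -4.977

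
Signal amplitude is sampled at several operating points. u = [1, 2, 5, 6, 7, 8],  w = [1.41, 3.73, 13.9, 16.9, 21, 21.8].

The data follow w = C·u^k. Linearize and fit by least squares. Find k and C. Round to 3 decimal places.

k = 1.358, C = 1.447

With ln wᵢ as the transformed response and ln uᵢ as the regressor:
Sums: Σln u = 8.1197, Σ(ln u)² = 14.3918, Σln w = 13.2456, Σln u·ln w = 22.5472.
Normal system: [[14.3918, 8.1197]; [8.1197, 6]]·[k, ln C]ᵀ = [22.5472, 13.2456]ᵀ.
Solving (det = 20.4213): k = 1.35803, ln C = 0.36980, so C = exp(0.36980) = 1.44745.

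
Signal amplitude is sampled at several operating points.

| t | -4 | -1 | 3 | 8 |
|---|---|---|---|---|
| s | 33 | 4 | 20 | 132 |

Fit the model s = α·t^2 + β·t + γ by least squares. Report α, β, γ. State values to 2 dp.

With design matrix X, XᵀX = [[4434, 474, 90]; [474, 90, 6]; [90, 6, 4]] and Xᵀs = [9160, 980, 189]ᵀ.
Row-reducing yields α = 26899/13368, β = 2371/13368, γ = 3809/2228.

α = 2.01, β = 0.18, γ = 1.71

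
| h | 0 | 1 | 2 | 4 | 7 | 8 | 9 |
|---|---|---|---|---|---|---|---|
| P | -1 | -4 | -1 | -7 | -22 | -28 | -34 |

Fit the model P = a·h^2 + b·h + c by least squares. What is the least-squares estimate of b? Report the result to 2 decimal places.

Sums needed: Σh^2·h^2 = 13331, Σh^2·h = 1657, Σh^2 = 215, Σh·h = 215, Σh = 31, Σ1 = 7.
Right-hand side: Σh^2·P = -5744, Σh·P = -718, ΣP = -97.
Solving the 3×3 system (Gaussian elimination) gives a = -13483/30326, b = 9737/30326, c = -24616/15163.

b = 0.32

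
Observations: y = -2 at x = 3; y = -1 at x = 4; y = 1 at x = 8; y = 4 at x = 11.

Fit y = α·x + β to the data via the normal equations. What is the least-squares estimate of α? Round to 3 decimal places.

With design matrix A, AᵀA = [[210, 26]; [26, 4]] and Aᵀy = [42, 2]ᵀ.
Δ = 210·4 − 26² = 164.
α = (42·4 − 26·2)/164 = 29/41; β = (210·2 − 26·42)/164 = -168/41.

α = 0.707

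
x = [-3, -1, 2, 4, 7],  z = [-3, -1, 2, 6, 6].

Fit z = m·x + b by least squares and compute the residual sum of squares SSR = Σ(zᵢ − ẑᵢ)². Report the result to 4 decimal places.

SSR = 4.7898

The normal equations are: 79·m + 9·b = 80;  9·m + 5·b = 10.
Eliminating b: 5·(row 1) − 9·(row 2) gives 314·m = 5·80 − 9·10 = 310, so m = 155/157.
Then b = (10 − 9·(155/157))/5 = 35/157.
Residuals: -41/157, -37/157, -31/157, 287/157, -178/157; SSR = 752/157.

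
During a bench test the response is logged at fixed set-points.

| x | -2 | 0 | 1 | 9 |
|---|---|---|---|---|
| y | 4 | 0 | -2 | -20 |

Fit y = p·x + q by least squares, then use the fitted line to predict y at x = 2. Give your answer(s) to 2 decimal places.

ŷ = -4.50

Compute the Gram sums: Σx·x = 86, Σx = 8, Σ1 = 4.
Moment sums: Σx·y = -190, Σy = -18.
So MᵀM·[p, q]ᵀ = Mᵀy: [[86, 8]; [8, 4]]·[p, q]ᵀ = [-190, -18]ᵀ.
Eliminating q: 4·(row 1) − 8·(row 2) gives 280·p = 4·(-190) − 8·(-18) = -616, so p = -11/5.
Then q = ((-18) − 8·(-11/5))/4 = -1/10.
At x = 2: ŷ = (-11/5)·(2) + (-1/10)·(1) = -9/2.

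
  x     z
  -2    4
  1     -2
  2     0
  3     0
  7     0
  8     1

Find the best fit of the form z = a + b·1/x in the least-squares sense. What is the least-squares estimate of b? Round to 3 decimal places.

b = -3.833

Setting ∂/∂a … = 0 gives: 6·a + (269/168)·b = 3;  (269/168)·a + (46489/28224)·b = -31/8.
(Σ1 = 6, Σ1/x = 269/168, Σ1/x·1/x = 46489/28224, Σz = 3, Σ1/x·z = -31/8.)
Δ = 6·(46489/28224) − (269/168)² = 206573/28224.
a = (3·(46489/28224) − (269/168)·(-31/8))/(206573/28224) = 314586/206573; b = (6·(-31/8) − (269/168)·3)/(206573/28224) = -791784/206573.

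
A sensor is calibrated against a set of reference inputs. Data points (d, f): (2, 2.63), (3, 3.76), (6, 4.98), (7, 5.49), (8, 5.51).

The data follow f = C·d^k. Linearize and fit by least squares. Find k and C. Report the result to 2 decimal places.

Taking logs, ln f = k·ln d + ln C, so regress ln f on ln d.
AᵀA = [[13.0084, 7.6089]; [7.6089, 5]], rhs = [11.8643, 7.3063]ᵀ  (here Σln d = 7.6089, Σ(ln d)² = 13.0084, Σln f = 7.3063, Σln d·ln f = 11.8643).
Solving (det = 7.1473): k = 0.52166, ln C = 0.66741, so C = exp(0.66741) = 1.94919.

k = 0.52, C = 1.95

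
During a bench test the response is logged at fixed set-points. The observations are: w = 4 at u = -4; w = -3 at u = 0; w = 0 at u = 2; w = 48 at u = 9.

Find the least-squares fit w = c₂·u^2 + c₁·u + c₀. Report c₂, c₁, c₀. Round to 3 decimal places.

The normal system AᵀA·[c₂, c₁, c₀]ᵀ = Aᵀw is [[6833, 673, 101]; [673, 101, 7]; [101, 7, 4]]·[c₂, c₁, c₀]ᵀ = [3952, 416, 49]ᵀ.
Row-reducing yields c₂ = 10273/17844, c₁ = 44789/89220, c₀ = -47067/14870.

c₂ = 0.576, c₁ = 0.502, c₀ = -3.165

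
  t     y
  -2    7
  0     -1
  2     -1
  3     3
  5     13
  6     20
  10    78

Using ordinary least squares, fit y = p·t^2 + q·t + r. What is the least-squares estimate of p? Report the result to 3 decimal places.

p = 1.004

Sums needed: Σt^2·t^2 = 12034, Σt^2·t = 1368, Σt^2 = 178, Σt·t = 178, Σt = 24, Σ1 = 7.
And Σt^2·y = 8896, Σt·y = 958, Σy = 119.
Normal equations: [[12034, 1368, 178]; [1368, 178, 24]; [178, 24, 7]]·[p, q, r]ᵀ = [8896, 958, 119]ᵀ.
Solving the 3×3 system (Gaussian elimination) gives p = 253925/252813, q = -185815/84271, r = -247889/252813.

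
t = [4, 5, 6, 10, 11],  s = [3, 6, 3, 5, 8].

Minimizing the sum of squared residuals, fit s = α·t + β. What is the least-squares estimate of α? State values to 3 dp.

α = 0.464

The normal system AᵀA·[α, β]ᵀ = Aᵀs is [[298, 36]; [36, 5]]·[α, β]ᵀ = [198, 25]ᵀ.
Determinant 298·5 − 36² = 194.
α = (198·5 − 36·25)/194 = 45/97; β = (298·25 − 36·198)/194 = 161/97.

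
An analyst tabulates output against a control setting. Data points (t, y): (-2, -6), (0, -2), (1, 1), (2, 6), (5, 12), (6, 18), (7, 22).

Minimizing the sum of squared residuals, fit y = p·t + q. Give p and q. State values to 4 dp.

Entries of MᵀM: Σt·t = 119, Σt = 19, Σ1 = 7.
Moment sums: Σt·y = 347, Σy = 51.
Eliminating q: 7·(row 1) − 19·(row 2) gives 472·p = 7·347 − 19·51 = 1460, so p = 365/118.
Then q = (51 − 19·(365/118))/7 = -131/118.

p = 3.0932, q = -1.1102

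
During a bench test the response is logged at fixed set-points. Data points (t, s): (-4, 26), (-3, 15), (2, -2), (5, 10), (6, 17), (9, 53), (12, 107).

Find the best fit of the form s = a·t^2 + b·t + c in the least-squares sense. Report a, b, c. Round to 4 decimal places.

The normal equations are: 29571·a + 2715·b + 315·c = 21106;  2715·a + 315·b + 27·c = 1760;  315·a + 27·b + 7·c = 226.
(Σt^2·t^2 = 29571, Σt^2·t = 2715, Σt^2 = 315, Σt·t = 315, Σt = 27, Σ1 = 7, Σt^2·s = 21106, Σt·s = 1760, Σs = 226.)
Row-reducing yields a = 283939/290604, b = -795653/290604, c = -54325/48434.

a = 0.9771, b = -2.7379, c = -1.1216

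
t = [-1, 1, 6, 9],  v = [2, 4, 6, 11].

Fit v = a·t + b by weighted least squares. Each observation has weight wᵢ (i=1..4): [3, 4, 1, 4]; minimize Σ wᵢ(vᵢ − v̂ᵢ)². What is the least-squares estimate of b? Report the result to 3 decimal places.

b = 2.903

Normal-equation sums: Σwᵢ·t·t = 367, Σwᵢ·t = 43, Σwᵢ·1 = 12.
Right-hand side: Σwᵢ·t·v = 442, Σwᵢ·v = 72.
Eliminating b: 12·(row 1) − 43·(row 2) gives 2555·a = 12·442 − 43·72 = 2208, so a = 2208/2555.
Then b = (72 − 43·(2208/2555))/12 = 7418/2555.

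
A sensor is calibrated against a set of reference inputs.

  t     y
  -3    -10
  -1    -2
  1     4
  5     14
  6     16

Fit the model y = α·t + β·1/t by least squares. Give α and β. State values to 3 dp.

α = 2.776, β = 0.422

Entries of MᵀM: Σt·t = 72, Σt·1/t = 5, Σ1/t·1/t = 1961/900.
And Σt·y = 202, Σ1/t·y = 74/5.
Eliminating β: (1961/900)·(row 1) − 5·(row 2) gives (3297/25)·α = (1961/900)·202 − 5·(74/5) = 164761/450, so α = 164761/59346.
Then β = ((74/5) − 5·(164761/59346))/(1961/900) = 1390/3297.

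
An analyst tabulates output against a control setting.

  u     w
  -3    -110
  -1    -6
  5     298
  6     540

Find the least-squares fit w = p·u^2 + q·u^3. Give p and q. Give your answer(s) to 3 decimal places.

Normal-equation sums: Σu^2·u^2 = 2003, Σu^2·u^3 = 10657, Σu^3·u^3 = 63011.
For Mᵀw: Σu^2·w = 25894, Σu^3·w = 156866.
Determinant 2003·63011 − 10657² = 12639384.
p = (25894·63011 − 10657·156866)/12639384 = -1671422/526641; q = (2003·156866 − 10657·25894)/12639384 = 1593760/526641.

p = -3.174, q = 3.026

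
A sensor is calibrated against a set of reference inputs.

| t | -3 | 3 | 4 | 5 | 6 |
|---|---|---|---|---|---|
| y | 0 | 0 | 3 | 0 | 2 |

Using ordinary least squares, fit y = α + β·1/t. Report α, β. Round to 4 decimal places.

α = 0.7918, β = 1.6881

AᵀA·[α, β]ᵀ = Aᵀy reads: 5·α + (37/60)·β = 5;  (37/60)·α + (141/400)·β = 13/12.
(Σ1 = 5, Σ1/t = 37/60, Σ1/t·1/t = 141/400, Σy = 5, Σ1/t·y = 13/12.)
det = 5·(141/400) − (37/60)² = 311/225.
α = (5·(141/400) − (37/60)·(13/12))/(311/225) = 985/1244; β = (5·(13/12) − (37/60)·5)/(311/225) = 525/311.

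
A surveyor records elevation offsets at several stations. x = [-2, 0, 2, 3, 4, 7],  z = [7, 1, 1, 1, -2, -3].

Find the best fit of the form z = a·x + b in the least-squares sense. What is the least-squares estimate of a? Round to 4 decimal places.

Forming AᵀA = [[82, 14]; [14, 6]] and Aᵀz = [-38, 5]ᵀ gives AᵀA·[a, b]ᵀ = Aᵀz.
Δ = 82·6 − 14² = 296.
a = ((-38)·6 − 14·5)/296 = -149/148; b = (82·5 − 14·(-38))/296 = 471/148.

a = -1.0068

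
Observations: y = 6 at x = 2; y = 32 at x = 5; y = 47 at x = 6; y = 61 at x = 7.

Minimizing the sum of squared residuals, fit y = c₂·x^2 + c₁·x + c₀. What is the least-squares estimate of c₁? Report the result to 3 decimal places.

Entries of AᵀA: Σx^2·x^2 = 4338, Σx^2·x = 692, Σx^2 = 114, Σx·x = 114, Σx = 20, Σ1 = 4.
And Σx^2·y = 5505, Σx·y = 881, Σy = 146.
Normal equations: [[4338, 692, 114]; [692, 114, 20]; [114, 20, 4]]·[c₂, c₁, c₀]ᵀ = [5505, 881, 146]ᵀ.
Row-reducing yields c₂ = 197/181, c₁ = 471/362, c₀ = -371/362.

c₁ = 1.301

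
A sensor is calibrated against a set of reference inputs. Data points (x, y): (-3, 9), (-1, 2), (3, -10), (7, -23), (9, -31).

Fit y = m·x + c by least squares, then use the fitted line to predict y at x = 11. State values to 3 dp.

ŷ = -36.754

With design matrix M, MᵀM = [[149, 15]; [15, 5]] and Mᵀy = [-499, -53]ᵀ.
Determinant 149·5 − 15² = 520.
m = ((-499)·5 − 15·(-53))/520 = -85/26; c = (149·(-53) − 15·(-499))/520 = -103/130.
At x = 11: ŷ = (-85/26)·(11) + (-103/130)·(1) = -2389/65.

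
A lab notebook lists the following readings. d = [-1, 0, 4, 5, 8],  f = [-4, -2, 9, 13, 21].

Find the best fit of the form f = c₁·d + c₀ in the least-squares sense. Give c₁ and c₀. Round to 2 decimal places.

With design matrix A, AᵀA = [[106, 16]; [16, 5]] and Aᵀf = [273, 37]ᵀ.
Δ = 106·5 − 16² = 274.
c₁ = (273·5 − 16·37)/274 = 773/274; c₀ = (106·37 − 16·273)/274 = -223/137.

c₁ = 2.82, c₀ = -1.63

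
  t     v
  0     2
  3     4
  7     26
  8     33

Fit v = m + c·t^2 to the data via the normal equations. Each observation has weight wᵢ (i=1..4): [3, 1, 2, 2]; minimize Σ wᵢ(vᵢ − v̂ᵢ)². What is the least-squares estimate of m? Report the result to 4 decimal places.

With design matrix M, MᵀWM = [[8, 235]; [235, 13075]] and MᵀWv = [128, 6808]ᵀ.
Eliminating c: 13075·(row 1) − 235·(row 2) gives 49375·m = 13075·128 − 235·6808 = 73720, so m = 14744/9875.
Then c = (6808 − 235·(14744/9875))/13075 = 24384/49375.

m = 1.4931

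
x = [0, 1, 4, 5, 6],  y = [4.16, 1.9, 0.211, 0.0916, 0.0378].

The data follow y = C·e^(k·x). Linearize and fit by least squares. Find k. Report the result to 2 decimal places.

k = -0.77

With ln yᵢ as the transformed response and xᵢ as the regressor:
Σx = 16.0000, Σ(x)² = 78.0000, Σln y = -5.1543, Σx·ln y = -37.1860.
Equations: 78.0000·k + 16.0000·ln C = -37.1860;  16.0000·k + 5·ln C = -5.1543.
Slope k = (n·Σx·ln y − Σx·Σln y)/(n·Σ(x)² − (Σx)²) = (5·-37.1860 − 16.0000·-5.1543)/134.0000 = -0.77210; ln C = (Σln y − k·Σx)/n = 1.43986.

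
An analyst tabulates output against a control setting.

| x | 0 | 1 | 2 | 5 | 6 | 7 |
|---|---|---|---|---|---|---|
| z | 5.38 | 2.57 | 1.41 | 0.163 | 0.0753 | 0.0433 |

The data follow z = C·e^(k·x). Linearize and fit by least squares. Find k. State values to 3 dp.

Taking logs, ln z = k·x + ln C, so regress ln z on x.
AᵀA = [[115.0000, 21.0000]; [21.0000, 6]], rhs = [-44.9338, -4.5697]ᵀ  (here Σx = 21.0000, Σ(x)² = 115.0000, Σln z = -4.5697, Σx·ln z = -44.9338).
Solving (det = 249.0000): k = -0.69735, ln C = 1.67909.

k = -0.697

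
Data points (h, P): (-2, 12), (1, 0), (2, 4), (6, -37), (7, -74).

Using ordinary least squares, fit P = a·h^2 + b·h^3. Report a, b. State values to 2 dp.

The normal system AᵀA·[a, b]ᵀ = AᵀP is [[3730, 24584]; [24584, 164434]]·[a, b]ᵀ = [-4894, -33438]ᵀ.
det = 3730·164434 − 24584² = 8965764.
a = ((-4894)·164434 − 24584·(-33438))/8965764 = 4324949/2241441; b = (3730·(-33438) − 24584·(-4894))/8965764 = -1102411/2241441.

a = 1.93, b = -0.49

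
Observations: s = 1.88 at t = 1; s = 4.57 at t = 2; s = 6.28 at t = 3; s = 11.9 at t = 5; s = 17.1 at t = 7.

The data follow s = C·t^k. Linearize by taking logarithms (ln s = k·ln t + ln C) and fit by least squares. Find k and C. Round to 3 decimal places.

k = 1.122, C = 1.936

Let Y = ln s. Fitting Y = k·ln t + ln C by least squares:
Σln t = 5.3471, Σ(ln t)² = 8.0643, Σln s = 9.3038, Σln t·ln s = 12.5822.
Equations: 8.0643·k + 5.3471·ln C = 12.5822;  5.3471·k + 5·ln C = 9.3038.
Slope k = (n·Σln t·ln s − Σln t·Σln s)/(n·Σ(ln t)² − (Σln t)²) = (5·12.5822 − 5.3471·9.3038)/11.7297 = 1.12218; ln C = (Σln s − k·Σln t)/n = 0.66067, so C = exp(0.66067) = 1.93609.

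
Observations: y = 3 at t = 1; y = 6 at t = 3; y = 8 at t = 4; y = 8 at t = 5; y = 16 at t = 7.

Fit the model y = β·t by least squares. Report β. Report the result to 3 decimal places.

β = 2.050

Compute the Gram sums: Σt·t = 100.
Moment sums: Σt·y = 205.
Normal equations: [[100]]·[β]ᵀ = [205]ᵀ.
Hence β = 205 / 100 ≈ 2.05.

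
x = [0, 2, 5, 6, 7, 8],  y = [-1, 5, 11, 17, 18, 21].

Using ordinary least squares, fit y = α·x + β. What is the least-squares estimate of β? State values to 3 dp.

The normal equations are: 178·α + 28·β = 461;  28·α + 6·β = 71.
Δ = 178·6 − 28² = 284.
α = (461·6 − 28·71)/284 = 389/142; β = (178·71 − 28·461)/284 = -135/142.

β = -0.951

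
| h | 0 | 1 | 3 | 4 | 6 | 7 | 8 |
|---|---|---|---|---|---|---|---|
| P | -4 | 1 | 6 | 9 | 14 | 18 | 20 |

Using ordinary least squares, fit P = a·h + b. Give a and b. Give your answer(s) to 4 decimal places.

a = 2.9141, b = -2.9297

AᵀA·[a, b]ᵀ = AᵀP reads: 175·a + 29·b = 425;  29·a + 7·b = 64.
Determinant 175·7 − 29² = 384.
a = (425·7 − 29·64)/384 = 373/128; b = (175·64 − 29·425)/384 = -375/128.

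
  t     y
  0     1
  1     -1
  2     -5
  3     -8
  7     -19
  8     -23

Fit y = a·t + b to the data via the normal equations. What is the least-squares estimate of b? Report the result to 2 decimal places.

Compute the Gram sums: Σt·t = 127, Σt = 21, Σ1 = 6.
For Mᵀy: Σt·y = -352, Σy = -55.
Determinant 127·6 − 21² = 321.
a = ((-352)·6 − 21·(-55))/321 = -319/107; b = (127·(-55) − 21·(-352))/321 = 407/321.

b = 1.27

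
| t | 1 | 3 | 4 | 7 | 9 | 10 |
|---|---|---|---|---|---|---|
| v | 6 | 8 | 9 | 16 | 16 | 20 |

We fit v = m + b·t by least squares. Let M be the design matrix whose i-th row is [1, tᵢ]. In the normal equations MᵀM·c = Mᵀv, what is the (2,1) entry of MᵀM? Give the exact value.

Row 2 ↔ basis t, column 1 ↔ basis 1, so (MᵀM)_{2,1} = Σᵢ t = (1)·(1) + (3)·(1) + (4)·(1) + (7)·(1) + (9)·(1) + (10)·(1) = 34.

34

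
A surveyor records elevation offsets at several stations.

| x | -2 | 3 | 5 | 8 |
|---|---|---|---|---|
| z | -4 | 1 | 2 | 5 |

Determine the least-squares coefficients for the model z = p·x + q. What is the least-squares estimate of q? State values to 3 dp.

q = -2.104

The normal equations are: 102·p + 14·q = 61;  14·p + 4·q = 4.
(Σx·x = 102, Σx = 14, Σ1 = 4, Σx·z = 61, Σz = 4.)
Δ = 102·4 − 14² = 212.
p = (61·4 − 14·4)/212 = 47/53; q = (102·4 − 14·61)/212 = -223/106.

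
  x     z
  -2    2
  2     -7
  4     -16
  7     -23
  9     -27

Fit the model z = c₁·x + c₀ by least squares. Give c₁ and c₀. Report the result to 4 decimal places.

Forming MᵀM = [[154, 20]; [20, 5]] and Mᵀz = [-486, -71]ᵀ gives MᵀM·[c₁, c₀]ᵀ = Mᵀz.
det = 154·5 − 20² = 370.
c₁ = ((-486)·5 − 20·(-71))/370 = -101/37; c₀ = (154·(-71) − 20·(-486))/370 = -607/185.

c₁ = -2.7297, c₀ = -3.2811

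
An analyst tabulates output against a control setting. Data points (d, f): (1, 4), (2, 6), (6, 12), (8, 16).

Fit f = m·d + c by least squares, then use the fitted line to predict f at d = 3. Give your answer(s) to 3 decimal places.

f̂ = 7.420

Forming MᵀM = [[105, 17]; [17, 4]] and Mᵀf = [216, 38]ᵀ gives MᵀM·[m, c]ᵀ = Mᵀf.
Eliminating c: 4·(row 1) − 17·(row 2) gives 131·m = 4·216 − 17·38 = 218, so m = 218/131.
Then c = (38 − 17·(218/131))/4 = 318/131.
At d = 3: f̂ = (218/131)·(3) + (318/131)·(1) = 972/131.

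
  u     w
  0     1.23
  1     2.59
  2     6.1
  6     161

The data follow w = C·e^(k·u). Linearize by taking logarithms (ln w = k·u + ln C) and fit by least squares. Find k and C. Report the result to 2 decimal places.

Let Y = ln w. Fitting Y = k·u + ln C by least squares:
Σu = 9.0000, Σ(u)² = 41.0000, Σln w = 8.0484, Σu·ln w = 35.0567.
Equations: 41.0000·k + 9.0000·ln C = 35.0567;  9.0000·k + 4·ln C = 8.0484.
Slope k = (n·Σu·ln w − Σu·Σln w)/(n·Σ(u)² − (Σu)²) = (4·35.0567 − 9.0000·8.0484)/83.0000 = 0.81676; ln C = (Σln w − k·Σu)/n = 0.17437, so C = exp(0.17437) = 1.19050.

k = 0.82, C = 1.19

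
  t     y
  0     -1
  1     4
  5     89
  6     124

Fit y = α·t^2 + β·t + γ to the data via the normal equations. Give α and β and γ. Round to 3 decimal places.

α = 3.000, β = 2.962, γ = -1.385

XᵀX·[α, β, γ]ᵀ = Xᵀy reads: 1922·α + 342·β + 62·γ = 6693;  342·α + 62·β + 12·γ = 1193;  62·α + 12·β + 4·γ = 216.
Row-reducing yields α = 3, β = 77/26, γ = -18/13.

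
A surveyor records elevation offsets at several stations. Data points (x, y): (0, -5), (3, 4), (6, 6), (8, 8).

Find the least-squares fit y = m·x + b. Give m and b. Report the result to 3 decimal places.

Entries of AᵀA: Σx·x = 109, Σx = 17, Σ1 = 4.
For Aᵀy: Σx·y = 112, Σy = 13.
Δ = 109·4 − 17² = 147.
m = (112·4 − 17·13)/147 = 227/147; b = (109·13 − 17·112)/147 = -487/147.

m = 1.544, b = -3.313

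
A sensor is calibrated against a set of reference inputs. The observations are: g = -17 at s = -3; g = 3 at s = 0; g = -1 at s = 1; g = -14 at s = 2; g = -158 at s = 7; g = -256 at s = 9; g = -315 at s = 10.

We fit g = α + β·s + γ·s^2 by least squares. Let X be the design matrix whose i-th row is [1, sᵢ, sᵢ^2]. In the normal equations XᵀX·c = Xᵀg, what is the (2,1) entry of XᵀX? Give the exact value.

26

Row 2 ↔ basis s, column 1 ↔ basis 1, so (XᵀX)_{2,1} = Σᵢ s = (-3)·(1) + (0)·(1) + (1)·(1) + (2)·(1) + (7)·(1) + (9)·(1) + (10)·(1) = 26.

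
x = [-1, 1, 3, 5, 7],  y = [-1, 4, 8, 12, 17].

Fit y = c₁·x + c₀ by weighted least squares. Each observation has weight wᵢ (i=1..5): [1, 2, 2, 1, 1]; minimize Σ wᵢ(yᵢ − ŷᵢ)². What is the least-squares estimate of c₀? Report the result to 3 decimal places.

c₀ = 1.500

MᵀWM·[c₁, c₀]ᵀ = MᵀWy reads: 95·c₁ + 19·c₀ = 236;  19·c₁ + 7·c₀ = 52.
(Σwᵢ·x·x = 95, Σwᵢ·x = 19, Σwᵢ·1 = 7, Σwᵢ·x·y = 236, Σwᵢ·y = 52.)
Determinant 95·7 − 19² = 304.
c₁ = (236·7 − 19·52)/304 = 83/38; c₀ = (95·52 − 19·236)/304 = 3/2.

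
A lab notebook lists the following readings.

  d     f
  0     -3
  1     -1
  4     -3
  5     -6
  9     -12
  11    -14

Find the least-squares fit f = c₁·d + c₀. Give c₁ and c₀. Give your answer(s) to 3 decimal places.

From the data, Σd·d = 244, Σd = 30, Σ1 = 6.
For Xᵀf: Σd·f = -305, Σf = -39.
Normal equations: [[244, 30]; [30, 6]]·[c₁, c₀]ᵀ = [-305, -39]ᵀ.
Δ = 244·6 − 30² = 564.
c₁ = ((-305)·6 − 30·(-39))/564 = -55/47; c₀ = (244·(-39) − 30·(-305))/564 = -61/94.

c₁ = -1.170, c₀ = -0.649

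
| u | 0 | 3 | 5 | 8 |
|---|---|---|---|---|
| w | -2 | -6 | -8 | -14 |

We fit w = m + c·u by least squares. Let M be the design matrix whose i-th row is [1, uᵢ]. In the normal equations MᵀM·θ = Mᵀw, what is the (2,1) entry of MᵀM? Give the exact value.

Row 2 ↔ basis u, column 1 ↔ basis 1, so (MᵀM)_{2,1} = Σᵢ u = (0)·(1) + (3)·(1) + (5)·(1) + (8)·(1) = 16.

16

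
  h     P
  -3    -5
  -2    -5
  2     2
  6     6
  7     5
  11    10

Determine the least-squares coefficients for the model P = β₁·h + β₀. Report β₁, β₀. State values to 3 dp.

The normal system MᵀM·[β₁, β₀]ᵀ = MᵀP is [[223, 21]; [21, 6]]·[β₁, β₀]ᵀ = [210, 13]ᵀ.
det = 223·6 − 21² = 897.
β₁ = (210·6 − 21·13)/897 = 329/299; β₀ = (223·13 − 21·210)/897 = -1511/897.

β₁ = 1.100, β₀ = -1.685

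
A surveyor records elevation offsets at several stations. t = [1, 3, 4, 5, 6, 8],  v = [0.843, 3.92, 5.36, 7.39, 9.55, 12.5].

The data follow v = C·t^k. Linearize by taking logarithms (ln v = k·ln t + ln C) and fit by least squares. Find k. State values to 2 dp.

With ln vᵢ as the transformed response and ln tᵢ as the regressor:
Σln t = 7.9655, Σ(ln t)² = 13.2535, Σln v = 9.6567, Σln t·ln v = 16.3427.
Equations: 13.2535·k + 7.9655·ln C = 16.3427;  7.9655·k + 6·ln C = 9.6567.
Slope k = (n·Σln t·ln v − Σln t·Σln v)/(n·Σ(ln t)² − (Σln t)²) = (6·16.3427 − 7.9655·9.6567)/16.0713 = 1.31512; ln C = (Σln v − k·Σln t)/n = -0.13650.

k = 1.32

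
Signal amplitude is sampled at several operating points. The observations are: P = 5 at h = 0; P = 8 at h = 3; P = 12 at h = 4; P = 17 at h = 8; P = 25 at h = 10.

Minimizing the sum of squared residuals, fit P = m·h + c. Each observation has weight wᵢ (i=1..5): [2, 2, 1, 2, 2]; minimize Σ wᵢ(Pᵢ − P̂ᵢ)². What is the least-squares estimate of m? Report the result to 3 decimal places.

m = 1.926

Compute the Gram sums: Σwᵢ·h·h = 362, Σwᵢ·h = 46, Σwᵢ·1 = 9.
Right-hand side: Σwᵢ·h·P = 868, Σwᵢ·P = 122.
Determinant 362·9 − 46² = 1142.
m = (868·9 − 46·122)/1142 = 1100/571; c = (362·122 − 46·868)/1142 = 2118/571.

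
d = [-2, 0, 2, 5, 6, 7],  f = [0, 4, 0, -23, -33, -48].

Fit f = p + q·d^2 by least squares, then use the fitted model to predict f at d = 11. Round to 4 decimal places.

Normal-equation sums: Σ1 = 6, Σd^2 = 118, Σd^2·d^2 = 4354.
Moment sums: Σf = -100, Σd^2·f = -4115.
Eliminating q: 4354·(row 1) − 118·(row 2) gives 12200·p = 4354·(-100) − 118·(-4115) = 50170, so p = 5017/1220.
Then q = ((-4115) − 118·(5017/1220))/4354 = -1289/1220.
At d = 11: f̂ = (5017/1220)·(1) + (-1289/1220)·(121) = -37738/305.

f̂ = -123.7311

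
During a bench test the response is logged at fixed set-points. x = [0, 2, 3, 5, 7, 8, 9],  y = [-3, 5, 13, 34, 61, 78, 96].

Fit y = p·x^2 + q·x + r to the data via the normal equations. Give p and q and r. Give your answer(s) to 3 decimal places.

p = 0.929, q = 2.711, r = -3.386

The normal system AᵀA·[p, q, r]ᵀ = Aᵀy is [[13780, 1744, 232]; [1744, 232, 34]; [232, 34, 7]]·[p, q, r]ᵀ = [16744, 2134, 284]ᵀ.
Solving the 3×3 system (Gaussian elimination) gives p = 170/183, q = 2977/1098, r = -1859/549.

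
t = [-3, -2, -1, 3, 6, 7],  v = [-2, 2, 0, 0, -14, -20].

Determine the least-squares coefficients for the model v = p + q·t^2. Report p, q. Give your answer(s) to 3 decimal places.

From the data, Σ1 = 6, Σt^2 = 108, Σt^2·t^2 = 3876.
For Mᵀv: Σv = -34, Σt^2·v = -1494.
det = 6·3876 − 108² = 11592.
p = ((-34)·3876 − 108·(-1494))/11592 = 176/69; q = (6·(-1494) − 108·(-34))/11592 = -21/46.

p = 2.551, q = -0.457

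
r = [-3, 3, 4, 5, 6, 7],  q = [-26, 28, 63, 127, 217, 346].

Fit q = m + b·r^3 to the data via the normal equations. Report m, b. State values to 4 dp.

m = 0.4120, b = 1.0061

With design matrix X, XᵀX = [[6, 748]; [748, 185484]] and Xᵀq = [755, 186915]ᵀ.
Δ = 6·185484 − 748² = 553400.
m = (755·185484 − 748·186915)/553400 = 1140/2767; b = (6·186915 − 748·755)/553400 = 11135/11068.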